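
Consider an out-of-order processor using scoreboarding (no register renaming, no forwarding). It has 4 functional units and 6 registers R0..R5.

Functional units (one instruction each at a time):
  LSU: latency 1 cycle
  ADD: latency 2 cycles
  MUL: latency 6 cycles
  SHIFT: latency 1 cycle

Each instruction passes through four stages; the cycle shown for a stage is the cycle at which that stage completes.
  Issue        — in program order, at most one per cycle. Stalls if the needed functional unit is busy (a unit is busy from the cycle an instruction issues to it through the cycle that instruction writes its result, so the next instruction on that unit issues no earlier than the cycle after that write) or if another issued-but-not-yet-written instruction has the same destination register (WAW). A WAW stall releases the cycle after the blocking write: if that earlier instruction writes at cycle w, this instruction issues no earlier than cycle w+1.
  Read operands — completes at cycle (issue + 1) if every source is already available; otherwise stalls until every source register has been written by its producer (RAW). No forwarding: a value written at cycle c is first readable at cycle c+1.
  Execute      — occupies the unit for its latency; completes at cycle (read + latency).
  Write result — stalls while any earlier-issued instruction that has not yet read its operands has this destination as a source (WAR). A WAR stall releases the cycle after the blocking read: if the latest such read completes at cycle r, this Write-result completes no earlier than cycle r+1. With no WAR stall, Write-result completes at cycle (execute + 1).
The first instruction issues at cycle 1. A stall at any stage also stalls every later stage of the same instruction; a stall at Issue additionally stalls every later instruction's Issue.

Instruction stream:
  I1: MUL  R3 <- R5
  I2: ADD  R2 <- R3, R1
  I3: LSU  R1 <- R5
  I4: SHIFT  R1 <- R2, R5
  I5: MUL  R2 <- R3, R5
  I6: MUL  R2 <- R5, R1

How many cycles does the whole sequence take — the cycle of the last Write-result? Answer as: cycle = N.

cycle = 31

[1] issue I1 (MUL)
[2] I1 read-ops · issue I2 (ADD)
[3] issue I3 (LSU)
[4] I3 read-ops
[5] I3 finished on LSU
[8] I1 finished on MUL
[9] I1→R3
[10] I2 read-ops
[11] I3→R1
[12] I2 finished on ADD · issue I4 (SHIFT)
[13] I2→R2
[14] I4 read-ops · issue I5 (MUL)
[15] I4 finished on SHIFT · I5 read-ops
[16] I4→R1
[21] I5 finished on MUL
[22] I5→R2
[23] issue I6 (MUL)
[24] I6 read-ops
[30] I6 finished on MUL
[31] I6→R2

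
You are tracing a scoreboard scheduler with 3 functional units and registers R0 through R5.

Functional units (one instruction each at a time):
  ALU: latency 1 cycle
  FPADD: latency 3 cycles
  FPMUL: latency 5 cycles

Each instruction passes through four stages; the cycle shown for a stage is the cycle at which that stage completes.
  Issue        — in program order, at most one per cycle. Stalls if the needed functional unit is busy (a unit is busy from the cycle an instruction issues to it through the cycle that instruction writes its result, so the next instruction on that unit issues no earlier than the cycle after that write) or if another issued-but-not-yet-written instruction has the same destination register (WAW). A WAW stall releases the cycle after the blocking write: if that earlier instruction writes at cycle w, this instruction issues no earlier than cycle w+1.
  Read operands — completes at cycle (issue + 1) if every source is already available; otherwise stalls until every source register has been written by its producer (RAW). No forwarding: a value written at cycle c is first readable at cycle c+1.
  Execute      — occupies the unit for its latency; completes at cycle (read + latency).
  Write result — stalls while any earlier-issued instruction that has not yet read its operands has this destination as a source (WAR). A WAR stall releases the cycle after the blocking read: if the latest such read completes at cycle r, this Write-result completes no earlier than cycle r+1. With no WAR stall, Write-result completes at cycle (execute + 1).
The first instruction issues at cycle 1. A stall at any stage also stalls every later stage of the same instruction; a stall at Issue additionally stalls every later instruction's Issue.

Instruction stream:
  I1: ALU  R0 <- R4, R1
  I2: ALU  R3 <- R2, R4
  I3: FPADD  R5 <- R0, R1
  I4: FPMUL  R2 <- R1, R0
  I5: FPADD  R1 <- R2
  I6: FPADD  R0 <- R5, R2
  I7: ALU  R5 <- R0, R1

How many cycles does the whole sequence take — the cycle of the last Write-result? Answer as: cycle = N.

cycle = 28

cycle 1: I1→ALU
cycle 2: I1 RO
cycle 3: I1 EX
cycle 4: I1 WR R0
cycle 5: I2→ALU
cycle 6: I2 RO · I3→FPADD
cycle 7: I2 EX · I3 RO · I4→FPMUL
cycle 8: I2 WR R3 · I4 RO
cycle 10: I3 EX
cycle 11: I3 WR R5
cycle 12: I5→FPADD
cycle 13: I4 EX
cycle 14: I4 WR R2
cycle 15: I5 RO
cycle 18: I5 EX
cycle 19: I5 WR R1
cycle 20: I6→FPADD
cycle 21: I6 RO · I7→ALU
cycle 24: I6 EX
cycle 25: I6 WR R0
cycle 26: I7 RO
cycle 27: I7 EX
cycle 28: I7 WR R5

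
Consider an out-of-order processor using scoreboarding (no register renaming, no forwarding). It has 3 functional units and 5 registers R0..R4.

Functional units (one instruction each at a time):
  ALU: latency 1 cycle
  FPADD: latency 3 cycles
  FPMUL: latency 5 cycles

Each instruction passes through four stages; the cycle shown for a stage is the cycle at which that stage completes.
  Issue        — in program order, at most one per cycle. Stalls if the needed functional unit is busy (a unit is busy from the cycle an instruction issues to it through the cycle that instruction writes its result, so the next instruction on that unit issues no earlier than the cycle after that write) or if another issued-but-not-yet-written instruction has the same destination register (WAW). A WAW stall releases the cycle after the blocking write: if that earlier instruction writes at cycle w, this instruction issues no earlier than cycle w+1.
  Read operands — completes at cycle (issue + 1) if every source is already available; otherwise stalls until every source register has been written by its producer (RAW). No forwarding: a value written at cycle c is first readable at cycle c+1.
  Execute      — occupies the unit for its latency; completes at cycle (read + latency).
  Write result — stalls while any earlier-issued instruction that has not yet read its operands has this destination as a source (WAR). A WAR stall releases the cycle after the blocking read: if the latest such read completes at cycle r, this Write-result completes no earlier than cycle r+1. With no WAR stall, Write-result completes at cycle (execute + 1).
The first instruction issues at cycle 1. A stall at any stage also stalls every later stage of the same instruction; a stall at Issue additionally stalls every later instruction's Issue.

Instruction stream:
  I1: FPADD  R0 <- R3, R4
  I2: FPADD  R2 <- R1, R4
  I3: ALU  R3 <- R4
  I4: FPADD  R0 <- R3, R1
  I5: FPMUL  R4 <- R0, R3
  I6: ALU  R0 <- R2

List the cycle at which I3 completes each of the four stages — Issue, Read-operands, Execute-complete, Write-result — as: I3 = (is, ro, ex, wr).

I3 = (8, 9, 10, 11)

c1: I1 dispatched to FPADD
c2: I1 operands ready
c5: I1 complete
c6: R0←I1
c7: I2 dispatched to FPADD
c8: I2 operands ready | I3 dispatched to ALU
c9: I3 operands ready
c10: I3 complete
c11: I2 complete | R3←I3
c12: R2←I2
c13: I4 dispatched to FPADD
c14: I4 operands ready | I5 dispatched to FPMUL
c17: I4 complete
c18: R0←I4
c19: I5 operands ready | I6 dispatched to ALU
c20: I6 operands ready
c21: I6 complete
c22: R0←I6
c24: I5 complete
c25: R4←I5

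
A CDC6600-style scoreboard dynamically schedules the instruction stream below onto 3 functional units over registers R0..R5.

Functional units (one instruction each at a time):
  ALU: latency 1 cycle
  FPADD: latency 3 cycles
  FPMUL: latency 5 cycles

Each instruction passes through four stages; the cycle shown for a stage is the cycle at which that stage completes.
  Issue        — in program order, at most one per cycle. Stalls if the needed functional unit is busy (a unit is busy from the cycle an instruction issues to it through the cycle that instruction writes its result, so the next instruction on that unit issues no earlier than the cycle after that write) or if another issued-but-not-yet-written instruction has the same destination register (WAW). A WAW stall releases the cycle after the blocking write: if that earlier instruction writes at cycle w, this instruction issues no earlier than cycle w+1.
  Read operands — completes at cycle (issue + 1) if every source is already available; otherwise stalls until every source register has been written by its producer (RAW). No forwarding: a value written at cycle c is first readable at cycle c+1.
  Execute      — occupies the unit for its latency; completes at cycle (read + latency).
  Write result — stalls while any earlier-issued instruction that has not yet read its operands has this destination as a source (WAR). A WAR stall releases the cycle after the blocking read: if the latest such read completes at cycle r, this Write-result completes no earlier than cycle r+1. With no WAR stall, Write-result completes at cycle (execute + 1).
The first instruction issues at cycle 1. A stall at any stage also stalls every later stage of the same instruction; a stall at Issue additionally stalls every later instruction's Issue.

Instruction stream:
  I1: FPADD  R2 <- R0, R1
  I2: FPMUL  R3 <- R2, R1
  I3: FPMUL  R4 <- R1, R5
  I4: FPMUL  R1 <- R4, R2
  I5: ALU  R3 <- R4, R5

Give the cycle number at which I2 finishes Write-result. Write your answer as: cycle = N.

cycle = 13

I1 -> (1, 2, 5, 6)
I2 -> (2, 7, 12, 13)  // RAW R2: wait I1 write@6
I3 -> (14, 15, 20, 21)  // struct: FPMUL busy until I2 writes@13
I4 -> (22, 23, 28, 29)  // struct: FPMUL busy until I3 writes@21
I5 -> (23, 24, 25, 26)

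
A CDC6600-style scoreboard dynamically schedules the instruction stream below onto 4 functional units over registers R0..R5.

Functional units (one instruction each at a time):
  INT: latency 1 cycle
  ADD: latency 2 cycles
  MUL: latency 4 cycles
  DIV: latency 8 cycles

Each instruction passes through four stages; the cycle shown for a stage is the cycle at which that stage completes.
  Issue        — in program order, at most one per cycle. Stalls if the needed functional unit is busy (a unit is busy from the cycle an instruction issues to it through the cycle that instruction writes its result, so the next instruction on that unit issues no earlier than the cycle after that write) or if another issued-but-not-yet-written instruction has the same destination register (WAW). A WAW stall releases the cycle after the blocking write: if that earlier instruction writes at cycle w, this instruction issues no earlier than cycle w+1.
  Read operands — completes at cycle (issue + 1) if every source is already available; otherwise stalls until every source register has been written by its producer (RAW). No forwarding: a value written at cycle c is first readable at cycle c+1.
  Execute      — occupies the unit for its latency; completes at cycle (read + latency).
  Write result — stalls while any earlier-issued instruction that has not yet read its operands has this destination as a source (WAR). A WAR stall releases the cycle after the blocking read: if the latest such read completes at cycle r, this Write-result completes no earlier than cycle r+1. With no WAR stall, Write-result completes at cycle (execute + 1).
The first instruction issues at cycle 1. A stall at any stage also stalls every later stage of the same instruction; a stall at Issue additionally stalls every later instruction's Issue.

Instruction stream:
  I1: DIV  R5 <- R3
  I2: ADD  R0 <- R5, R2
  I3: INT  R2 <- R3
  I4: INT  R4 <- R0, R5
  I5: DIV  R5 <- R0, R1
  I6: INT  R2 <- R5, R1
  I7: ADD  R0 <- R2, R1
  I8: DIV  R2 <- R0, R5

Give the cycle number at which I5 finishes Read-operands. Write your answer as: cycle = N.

cycle = 16

I1 -> (1, 2, 10, 11)
I2 -> (2, 12, 14, 15)  // RAW R5: wait I1 write@11
I3 -> (3, 4, 5, 13)  // WAR R2: wait I2 read@12
I4 -> (14, 16, 17, 18)  // struct: INT busy until I3 writes@13, RAW R0: wait I2 write@15
I5 -> (15, 16, 24, 25)
I6 -> (19, 26, 27, 28)  // struct: INT busy until I4 writes@18, RAW R5: wait I5 write@25
I7 -> (20, 29, 31, 32)  // RAW R2: wait I6 write@28
I8 -> (29, 33, 41, 42)  // WAW R2: wait I6 write@28, RAW R0: wait I7 write@32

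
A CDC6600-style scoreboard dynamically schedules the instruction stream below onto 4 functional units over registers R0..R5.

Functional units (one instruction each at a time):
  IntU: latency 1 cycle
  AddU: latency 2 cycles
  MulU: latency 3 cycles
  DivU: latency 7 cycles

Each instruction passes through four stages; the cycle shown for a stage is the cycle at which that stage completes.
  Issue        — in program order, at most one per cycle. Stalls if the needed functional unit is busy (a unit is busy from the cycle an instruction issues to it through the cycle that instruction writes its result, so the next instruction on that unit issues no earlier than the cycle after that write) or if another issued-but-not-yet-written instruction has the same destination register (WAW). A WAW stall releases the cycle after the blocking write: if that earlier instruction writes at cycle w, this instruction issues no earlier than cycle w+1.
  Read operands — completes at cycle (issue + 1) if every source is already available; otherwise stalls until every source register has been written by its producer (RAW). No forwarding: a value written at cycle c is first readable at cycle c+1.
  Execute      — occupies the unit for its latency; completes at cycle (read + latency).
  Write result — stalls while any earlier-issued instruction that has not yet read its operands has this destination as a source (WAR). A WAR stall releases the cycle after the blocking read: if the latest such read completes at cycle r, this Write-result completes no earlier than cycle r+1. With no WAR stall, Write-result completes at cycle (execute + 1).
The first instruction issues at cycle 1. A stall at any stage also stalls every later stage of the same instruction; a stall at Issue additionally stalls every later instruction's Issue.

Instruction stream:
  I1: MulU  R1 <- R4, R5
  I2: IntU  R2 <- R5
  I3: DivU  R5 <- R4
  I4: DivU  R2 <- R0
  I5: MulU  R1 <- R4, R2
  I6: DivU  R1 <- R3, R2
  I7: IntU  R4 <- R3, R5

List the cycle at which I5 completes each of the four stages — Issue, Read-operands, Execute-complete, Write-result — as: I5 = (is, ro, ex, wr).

I5 = (14, 23, 26, 27)

[I1] 1/2/5/6
[I2] 2/3/4/5
[I3] 3/4/11/12
[I4] 13/14/21/22  (struct: DivU busy until I3 writes@12)
[I5] 14/23/26/27  (RAW R2: wait I4 write@22)
[I6] 28/29/36/37  (WAW R1: wait I5 write@27)
[I7] 29/30/31/32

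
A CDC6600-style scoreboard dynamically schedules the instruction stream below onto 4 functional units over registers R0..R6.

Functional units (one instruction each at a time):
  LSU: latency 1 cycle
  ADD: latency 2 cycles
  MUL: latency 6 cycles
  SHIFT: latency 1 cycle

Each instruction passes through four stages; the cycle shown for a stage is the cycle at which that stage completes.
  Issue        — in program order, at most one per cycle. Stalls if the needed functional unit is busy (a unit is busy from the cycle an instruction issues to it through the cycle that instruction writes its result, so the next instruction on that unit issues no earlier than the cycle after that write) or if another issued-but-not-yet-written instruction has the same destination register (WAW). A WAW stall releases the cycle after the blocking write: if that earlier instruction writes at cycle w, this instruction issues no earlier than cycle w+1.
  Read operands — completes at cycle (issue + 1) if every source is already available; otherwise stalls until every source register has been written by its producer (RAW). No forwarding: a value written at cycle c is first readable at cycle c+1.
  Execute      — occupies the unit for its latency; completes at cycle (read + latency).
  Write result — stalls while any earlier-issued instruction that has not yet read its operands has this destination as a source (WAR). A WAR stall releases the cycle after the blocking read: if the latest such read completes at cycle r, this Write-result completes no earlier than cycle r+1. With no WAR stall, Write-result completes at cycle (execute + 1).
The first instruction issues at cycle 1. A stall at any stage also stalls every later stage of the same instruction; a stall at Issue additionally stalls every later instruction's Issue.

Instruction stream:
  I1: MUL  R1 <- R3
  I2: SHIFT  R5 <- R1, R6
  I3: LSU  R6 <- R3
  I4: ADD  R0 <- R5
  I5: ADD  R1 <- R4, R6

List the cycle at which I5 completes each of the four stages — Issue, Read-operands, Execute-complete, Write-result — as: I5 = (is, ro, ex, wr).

I5 = (17, 18, 20, 21)

[I1] 1/2/8/9
[I2] 2/10/11/12  (RAW R1: wait I1 write@9)
[I3] 3/4/5/11  (WAR R6: wait I2 read@10)
[I4] 4/13/15/16  (RAW R5: wait I2 write@12)
[I5] 17/18/20/21  (struct: ADD busy until I4 writes@16)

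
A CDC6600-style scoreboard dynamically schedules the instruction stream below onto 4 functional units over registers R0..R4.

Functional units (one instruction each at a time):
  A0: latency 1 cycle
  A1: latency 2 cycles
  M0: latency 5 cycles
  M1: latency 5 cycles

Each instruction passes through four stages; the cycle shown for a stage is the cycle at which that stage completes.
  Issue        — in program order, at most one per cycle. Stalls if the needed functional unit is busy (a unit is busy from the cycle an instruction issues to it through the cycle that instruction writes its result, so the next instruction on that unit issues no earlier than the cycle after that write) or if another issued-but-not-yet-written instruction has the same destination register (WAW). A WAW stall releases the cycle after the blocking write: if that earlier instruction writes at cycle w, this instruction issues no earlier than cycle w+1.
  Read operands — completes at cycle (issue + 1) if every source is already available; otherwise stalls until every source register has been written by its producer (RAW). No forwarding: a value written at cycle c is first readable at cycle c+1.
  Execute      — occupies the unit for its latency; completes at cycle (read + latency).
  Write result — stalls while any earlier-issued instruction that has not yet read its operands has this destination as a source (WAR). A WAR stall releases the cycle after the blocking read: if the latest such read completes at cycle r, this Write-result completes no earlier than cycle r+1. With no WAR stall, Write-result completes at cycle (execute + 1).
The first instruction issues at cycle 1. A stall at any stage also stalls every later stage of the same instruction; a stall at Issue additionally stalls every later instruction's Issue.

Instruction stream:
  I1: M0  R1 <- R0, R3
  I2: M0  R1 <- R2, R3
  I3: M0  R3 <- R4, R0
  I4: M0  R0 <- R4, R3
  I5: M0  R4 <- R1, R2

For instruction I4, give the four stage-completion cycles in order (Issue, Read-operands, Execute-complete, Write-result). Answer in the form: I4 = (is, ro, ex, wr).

I4 = (25, 26, 31, 32)

t=1  I1 issues→M0
t=2  I1 reads
t=7  I1 exec-done
t=8  I1 writes R1
t=9  I2 issues→M0
t=10  I2 reads
t=15  I2 exec-done
t=16  I2 writes R1
t=17  I3 issues→M0
t=18  I3 reads
t=23  I3 exec-done
t=24  I3 writes R3
t=25  I4 issues→M0
t=26  I4 reads
t=31  I4 exec-done
t=32  I4 writes R0
t=33  I5 issues→M0
t=34  I5 reads
t=39  I5 exec-done
t=40  I5 writes R4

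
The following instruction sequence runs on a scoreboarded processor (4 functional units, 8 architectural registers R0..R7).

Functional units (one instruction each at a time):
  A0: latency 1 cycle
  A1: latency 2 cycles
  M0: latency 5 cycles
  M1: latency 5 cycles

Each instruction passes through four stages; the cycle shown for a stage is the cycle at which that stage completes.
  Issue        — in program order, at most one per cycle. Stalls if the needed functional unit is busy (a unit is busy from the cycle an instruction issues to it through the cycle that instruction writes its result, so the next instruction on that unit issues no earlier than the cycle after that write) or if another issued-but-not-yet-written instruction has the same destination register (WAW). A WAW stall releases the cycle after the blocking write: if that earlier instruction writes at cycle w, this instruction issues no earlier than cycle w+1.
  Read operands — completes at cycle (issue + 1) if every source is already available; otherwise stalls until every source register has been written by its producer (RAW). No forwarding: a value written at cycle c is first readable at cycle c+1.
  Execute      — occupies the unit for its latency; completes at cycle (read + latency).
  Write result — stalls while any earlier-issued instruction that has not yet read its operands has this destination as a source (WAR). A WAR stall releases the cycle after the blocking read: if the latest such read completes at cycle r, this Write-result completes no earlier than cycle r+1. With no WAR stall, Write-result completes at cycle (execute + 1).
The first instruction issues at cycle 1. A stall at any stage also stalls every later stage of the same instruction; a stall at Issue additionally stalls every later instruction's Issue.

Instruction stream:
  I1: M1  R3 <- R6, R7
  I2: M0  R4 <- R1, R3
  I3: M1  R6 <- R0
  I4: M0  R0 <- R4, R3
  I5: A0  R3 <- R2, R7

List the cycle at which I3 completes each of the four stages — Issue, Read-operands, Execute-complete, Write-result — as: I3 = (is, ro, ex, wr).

c1: I1 dispatched to M1
c2: I1 operands ready; I2 dispatched to M0
c7: I1 complete
c8: R3←I1
c9: I2 operands ready; I3 dispatched to M1
c10: I3 operands ready
c14: I2 complete
c15: R4←I2; I3 complete
c16: R6←I3; I4 dispatched to M0
c17: I4 operands ready; I5 dispatched to A0
c18: I5 operands ready
c19: I5 complete
c20: R3←I5
c22: I4 complete
c23: R0←I4

I3 = (9, 10, 15, 16)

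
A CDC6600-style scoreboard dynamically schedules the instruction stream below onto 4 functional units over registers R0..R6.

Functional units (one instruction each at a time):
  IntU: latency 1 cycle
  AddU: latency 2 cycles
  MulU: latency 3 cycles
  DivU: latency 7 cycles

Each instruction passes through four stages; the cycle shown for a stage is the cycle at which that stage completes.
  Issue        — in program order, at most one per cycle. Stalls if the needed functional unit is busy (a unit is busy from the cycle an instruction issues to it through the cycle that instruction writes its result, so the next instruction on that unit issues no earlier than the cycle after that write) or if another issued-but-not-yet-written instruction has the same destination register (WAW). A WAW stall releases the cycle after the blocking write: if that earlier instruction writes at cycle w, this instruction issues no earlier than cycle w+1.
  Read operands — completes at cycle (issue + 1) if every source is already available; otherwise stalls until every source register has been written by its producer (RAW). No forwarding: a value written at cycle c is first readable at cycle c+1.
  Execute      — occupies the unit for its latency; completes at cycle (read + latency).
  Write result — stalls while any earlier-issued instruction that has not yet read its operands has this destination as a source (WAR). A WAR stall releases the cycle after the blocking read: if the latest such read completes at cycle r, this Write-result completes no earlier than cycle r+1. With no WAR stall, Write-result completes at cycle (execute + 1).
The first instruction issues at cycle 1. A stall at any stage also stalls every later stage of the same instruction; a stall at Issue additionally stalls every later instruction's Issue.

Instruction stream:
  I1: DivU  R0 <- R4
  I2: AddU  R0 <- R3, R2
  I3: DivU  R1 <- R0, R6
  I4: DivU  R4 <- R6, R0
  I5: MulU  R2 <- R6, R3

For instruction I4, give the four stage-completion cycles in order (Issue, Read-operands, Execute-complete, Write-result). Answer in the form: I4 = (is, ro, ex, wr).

I4 = (25, 26, 33, 34)

1) issue 1, read 2, done 9, write 10
2) issue 11, read 12, done 14, write 15  <WAW R0: wait I1 write@10>
3) issue 12, read 16, done 23, write 24  <RAW R0: wait I2 write@15>
4) issue 25, read 26, done 33, write 34  <struct: DivU busy until I3 writes@24>
5) issue 26, read 27, done 30, write 31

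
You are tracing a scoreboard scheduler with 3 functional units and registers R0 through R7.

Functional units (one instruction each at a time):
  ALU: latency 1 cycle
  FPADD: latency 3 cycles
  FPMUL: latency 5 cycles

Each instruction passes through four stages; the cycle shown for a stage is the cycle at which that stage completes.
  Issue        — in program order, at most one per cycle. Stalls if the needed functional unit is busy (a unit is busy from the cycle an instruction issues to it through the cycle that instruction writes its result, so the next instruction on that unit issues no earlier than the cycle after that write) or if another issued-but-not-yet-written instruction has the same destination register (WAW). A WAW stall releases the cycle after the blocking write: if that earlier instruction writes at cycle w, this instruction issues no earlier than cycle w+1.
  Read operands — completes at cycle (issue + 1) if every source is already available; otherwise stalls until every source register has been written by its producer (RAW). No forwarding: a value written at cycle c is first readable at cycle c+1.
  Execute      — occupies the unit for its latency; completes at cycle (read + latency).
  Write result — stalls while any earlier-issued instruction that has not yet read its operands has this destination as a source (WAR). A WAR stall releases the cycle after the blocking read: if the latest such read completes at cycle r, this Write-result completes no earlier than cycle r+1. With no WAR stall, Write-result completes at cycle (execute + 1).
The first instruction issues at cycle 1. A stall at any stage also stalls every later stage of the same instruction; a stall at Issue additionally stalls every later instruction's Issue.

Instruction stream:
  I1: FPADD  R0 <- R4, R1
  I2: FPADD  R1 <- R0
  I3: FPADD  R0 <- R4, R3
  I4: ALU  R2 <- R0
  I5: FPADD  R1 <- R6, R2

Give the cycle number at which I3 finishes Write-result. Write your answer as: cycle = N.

  I1 | 1 | 2 | 5 | 6
  I2 | 7 | 8 | 11 | 12   struct: FPADD busy until I1 writes@6
  I3 | 13 | 14 | 17 | 18   struct: FPADD busy until I2 writes@12
  I4 | 14 | 19 | 20 | 21   RAW R0: wait I3 write@18
  I5 | 19 | 22 | 25 | 26   struct: FPADD busy until I3 writes@18 · RAW R2: wait I4 write@21

cycle = 18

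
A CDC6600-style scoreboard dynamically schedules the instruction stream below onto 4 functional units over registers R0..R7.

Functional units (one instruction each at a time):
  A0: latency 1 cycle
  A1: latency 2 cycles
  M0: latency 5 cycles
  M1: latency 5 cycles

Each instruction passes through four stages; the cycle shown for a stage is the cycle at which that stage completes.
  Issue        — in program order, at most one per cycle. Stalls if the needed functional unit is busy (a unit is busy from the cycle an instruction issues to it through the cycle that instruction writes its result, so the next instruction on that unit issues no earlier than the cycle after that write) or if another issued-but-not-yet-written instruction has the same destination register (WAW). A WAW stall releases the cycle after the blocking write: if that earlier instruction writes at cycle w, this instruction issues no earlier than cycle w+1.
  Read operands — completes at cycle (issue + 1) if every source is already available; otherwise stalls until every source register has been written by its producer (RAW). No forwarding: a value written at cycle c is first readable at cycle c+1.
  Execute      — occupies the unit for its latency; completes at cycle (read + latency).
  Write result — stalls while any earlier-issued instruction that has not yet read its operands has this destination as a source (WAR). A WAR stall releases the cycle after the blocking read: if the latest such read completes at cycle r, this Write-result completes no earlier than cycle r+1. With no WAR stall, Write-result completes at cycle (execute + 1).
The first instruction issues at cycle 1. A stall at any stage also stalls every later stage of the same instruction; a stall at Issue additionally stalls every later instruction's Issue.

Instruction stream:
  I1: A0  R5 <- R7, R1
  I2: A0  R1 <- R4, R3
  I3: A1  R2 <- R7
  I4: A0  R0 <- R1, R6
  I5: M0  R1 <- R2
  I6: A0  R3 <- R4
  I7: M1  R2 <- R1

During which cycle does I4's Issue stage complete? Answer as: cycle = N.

cycle = 9

I1: IS=1 RO=2 EX=3 WR=4
I2: IS=5 RO=6 EX=7 WR=8  [struct: A0 busy until I1 writes@4]
I3: IS=6 RO=7 EX=9 WR=10
I4: IS=9 RO=10 EX=11 WR=12  [struct: A0 busy until I2 writes@8]
I5: IS=10 RO=11 EX=16 WR=17
I6: IS=13 RO=14 EX=15 WR=16  [struct: A0 busy until I4 writes@12]
I7: IS=14 RO=18 EX=23 WR=24  [RAW R1: wait I5 write@17]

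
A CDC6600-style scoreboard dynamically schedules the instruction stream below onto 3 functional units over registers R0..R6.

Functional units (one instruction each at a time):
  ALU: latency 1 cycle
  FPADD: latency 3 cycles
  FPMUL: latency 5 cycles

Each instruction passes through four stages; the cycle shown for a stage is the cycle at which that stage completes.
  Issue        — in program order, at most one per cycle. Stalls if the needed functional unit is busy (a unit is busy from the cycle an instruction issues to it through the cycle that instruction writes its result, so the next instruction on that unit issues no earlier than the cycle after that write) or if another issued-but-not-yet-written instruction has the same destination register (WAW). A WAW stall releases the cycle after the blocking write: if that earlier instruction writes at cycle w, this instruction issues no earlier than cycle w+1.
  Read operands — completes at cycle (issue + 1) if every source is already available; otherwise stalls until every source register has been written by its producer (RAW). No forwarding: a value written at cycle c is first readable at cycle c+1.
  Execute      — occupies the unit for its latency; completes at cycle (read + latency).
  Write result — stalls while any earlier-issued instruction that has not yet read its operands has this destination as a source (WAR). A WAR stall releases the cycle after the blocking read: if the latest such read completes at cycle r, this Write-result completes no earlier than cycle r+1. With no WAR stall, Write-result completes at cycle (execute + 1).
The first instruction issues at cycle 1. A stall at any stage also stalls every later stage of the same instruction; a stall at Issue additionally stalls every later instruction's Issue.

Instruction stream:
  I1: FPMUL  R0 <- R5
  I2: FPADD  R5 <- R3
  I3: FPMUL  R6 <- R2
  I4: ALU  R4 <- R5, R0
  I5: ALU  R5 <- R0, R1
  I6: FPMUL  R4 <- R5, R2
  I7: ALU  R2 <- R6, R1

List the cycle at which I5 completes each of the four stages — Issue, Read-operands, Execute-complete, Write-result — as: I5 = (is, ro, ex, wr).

I1  is:1  ro:2  ex:7  wr:8
I2  is:2  ro:3  ex:6  wr:7
I3  is:9  ro:10  ex:15  wr:16  — struct: FPMUL busy until I1 writes@8
I4  is:10  ro:11  ex:12  wr:13
I5  is:14  ro:15  ex:16  wr:17  — struct: ALU busy until I4 writes@13
I6  is:17  ro:18  ex:23  wr:24  — struct: FPMUL busy until I3 writes@16
I7  is:18  ro:19  ex:20  wr:21

I5 = (14, 15, 16, 17)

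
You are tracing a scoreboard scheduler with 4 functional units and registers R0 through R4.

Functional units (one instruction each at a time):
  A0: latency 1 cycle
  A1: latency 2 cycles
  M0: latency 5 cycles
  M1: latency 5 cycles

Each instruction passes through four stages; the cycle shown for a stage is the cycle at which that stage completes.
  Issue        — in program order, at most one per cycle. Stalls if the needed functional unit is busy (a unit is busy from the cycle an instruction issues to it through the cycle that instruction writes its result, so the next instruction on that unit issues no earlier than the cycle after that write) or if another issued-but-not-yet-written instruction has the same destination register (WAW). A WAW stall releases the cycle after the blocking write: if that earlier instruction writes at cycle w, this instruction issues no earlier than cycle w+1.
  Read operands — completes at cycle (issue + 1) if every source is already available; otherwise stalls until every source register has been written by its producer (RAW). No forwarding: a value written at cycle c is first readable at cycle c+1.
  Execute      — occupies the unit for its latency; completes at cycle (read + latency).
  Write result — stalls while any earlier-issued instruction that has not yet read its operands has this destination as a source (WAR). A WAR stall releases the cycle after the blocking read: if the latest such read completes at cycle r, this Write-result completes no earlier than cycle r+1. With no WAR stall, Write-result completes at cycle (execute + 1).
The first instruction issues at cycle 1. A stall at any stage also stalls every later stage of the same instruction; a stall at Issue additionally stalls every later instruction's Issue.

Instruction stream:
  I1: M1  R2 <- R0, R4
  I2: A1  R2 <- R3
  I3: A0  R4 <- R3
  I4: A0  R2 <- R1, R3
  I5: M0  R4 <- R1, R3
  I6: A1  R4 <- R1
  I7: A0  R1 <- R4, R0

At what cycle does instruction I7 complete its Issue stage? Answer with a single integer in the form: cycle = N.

cycle = 24

1) issue 1, read 2, done 7, write 8
2) issue 9, read 10, done 12, write 13  <WAW R2: wait I1 write@8>
3) issue 10, read 11, done 12, write 13
4) issue 14, read 15, done 16, write 17  <struct: A0 busy until I3 writes@13>
5) issue 15, read 16, done 21, write 22
6) issue 23, read 24, done 26, write 27  <WAW R4: wait I5 write@22>
7) issue 24, read 28, done 29, write 30  <RAW R4: wait I6 write@27>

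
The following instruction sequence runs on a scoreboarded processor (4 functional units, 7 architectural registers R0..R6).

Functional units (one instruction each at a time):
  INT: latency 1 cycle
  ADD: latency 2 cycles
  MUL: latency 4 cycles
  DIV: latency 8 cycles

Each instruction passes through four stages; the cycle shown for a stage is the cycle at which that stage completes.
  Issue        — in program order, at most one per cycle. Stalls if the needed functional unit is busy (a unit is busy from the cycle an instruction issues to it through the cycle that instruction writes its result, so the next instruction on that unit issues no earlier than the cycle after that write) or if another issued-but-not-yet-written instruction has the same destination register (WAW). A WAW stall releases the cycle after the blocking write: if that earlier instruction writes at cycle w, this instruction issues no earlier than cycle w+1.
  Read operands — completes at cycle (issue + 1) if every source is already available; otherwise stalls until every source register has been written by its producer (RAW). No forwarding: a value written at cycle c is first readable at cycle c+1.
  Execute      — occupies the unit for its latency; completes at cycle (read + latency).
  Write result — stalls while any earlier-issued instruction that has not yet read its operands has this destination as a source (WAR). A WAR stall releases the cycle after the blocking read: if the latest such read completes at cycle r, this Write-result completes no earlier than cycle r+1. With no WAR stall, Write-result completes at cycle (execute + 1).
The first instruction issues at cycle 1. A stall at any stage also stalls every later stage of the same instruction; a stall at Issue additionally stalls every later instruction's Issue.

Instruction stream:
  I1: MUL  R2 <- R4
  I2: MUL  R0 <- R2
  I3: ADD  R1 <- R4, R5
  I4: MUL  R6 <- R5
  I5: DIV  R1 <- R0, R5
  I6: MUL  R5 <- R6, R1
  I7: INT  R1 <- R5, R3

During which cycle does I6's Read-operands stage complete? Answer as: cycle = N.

c1: issue I1 (MUL)
c2: I1 read-ops
c6: I1 finished on MUL
c7: I1→R2
c8: issue I2 (MUL)
c9: I2 read-ops | issue I3 (ADD)
c10: I3 read-ops
c12: I3 finished on ADD
c13: I2 finished on MUL | I3→R1
c14: I2→R0
c15: issue I4 (MUL)
c16: I4 read-ops | issue I5 (DIV)
c17: I5 read-ops
c20: I4 finished on MUL
c21: I4→R6
c22: issue I6 (MUL)
c25: I5 finished on DIV
c26: I5→R1
c27: I6 read-ops | issue I7 (INT)
c31: I6 finished on MUL
c32: I6→R5
c33: I7 read-ops
c34: I7 finished on INT
c35: I7→R1

cycle = 27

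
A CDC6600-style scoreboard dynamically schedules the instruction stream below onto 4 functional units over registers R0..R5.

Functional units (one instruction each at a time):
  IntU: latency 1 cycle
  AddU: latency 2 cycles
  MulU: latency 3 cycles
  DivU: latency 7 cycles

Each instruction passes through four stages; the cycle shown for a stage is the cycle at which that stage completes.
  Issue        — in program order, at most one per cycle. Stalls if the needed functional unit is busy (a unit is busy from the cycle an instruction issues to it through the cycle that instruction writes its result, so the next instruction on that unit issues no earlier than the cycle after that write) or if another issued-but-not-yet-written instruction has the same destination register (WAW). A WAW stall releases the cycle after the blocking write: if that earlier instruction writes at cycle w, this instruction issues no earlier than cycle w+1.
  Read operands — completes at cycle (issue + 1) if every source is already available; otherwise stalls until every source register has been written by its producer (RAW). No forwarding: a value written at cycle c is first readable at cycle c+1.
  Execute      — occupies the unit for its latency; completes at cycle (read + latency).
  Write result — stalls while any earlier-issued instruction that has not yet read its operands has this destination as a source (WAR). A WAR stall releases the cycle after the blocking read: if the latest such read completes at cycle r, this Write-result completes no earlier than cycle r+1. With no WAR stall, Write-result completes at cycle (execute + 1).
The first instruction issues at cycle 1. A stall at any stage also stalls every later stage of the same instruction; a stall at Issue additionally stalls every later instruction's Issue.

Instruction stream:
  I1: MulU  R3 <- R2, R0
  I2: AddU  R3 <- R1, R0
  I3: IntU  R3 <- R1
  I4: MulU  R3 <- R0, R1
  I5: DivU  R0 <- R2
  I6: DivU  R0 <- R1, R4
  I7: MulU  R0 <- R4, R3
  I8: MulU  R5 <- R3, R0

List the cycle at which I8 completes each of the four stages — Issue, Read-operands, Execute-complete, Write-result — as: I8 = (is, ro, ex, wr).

[I1] 1/2/5/6
[I2] 7/8/10/11  (WAW R3: wait I1 write@6)
[I3] 12/13/14/15  (WAW R3: wait I2 write@11)
[I4] 16/17/20/21  (WAW R3: wait I3 write@15)
[I5] 17/18/25/26
[I6] 27/28/35/36  (struct: DivU busy until I5 writes@26)
[I7] 37/38/41/42  (WAW R0: wait I6 write@36)
[I8] 43/44/47/48  (struct: MulU busy until I7 writes@42)

I8 = (43, 44, 47, 48)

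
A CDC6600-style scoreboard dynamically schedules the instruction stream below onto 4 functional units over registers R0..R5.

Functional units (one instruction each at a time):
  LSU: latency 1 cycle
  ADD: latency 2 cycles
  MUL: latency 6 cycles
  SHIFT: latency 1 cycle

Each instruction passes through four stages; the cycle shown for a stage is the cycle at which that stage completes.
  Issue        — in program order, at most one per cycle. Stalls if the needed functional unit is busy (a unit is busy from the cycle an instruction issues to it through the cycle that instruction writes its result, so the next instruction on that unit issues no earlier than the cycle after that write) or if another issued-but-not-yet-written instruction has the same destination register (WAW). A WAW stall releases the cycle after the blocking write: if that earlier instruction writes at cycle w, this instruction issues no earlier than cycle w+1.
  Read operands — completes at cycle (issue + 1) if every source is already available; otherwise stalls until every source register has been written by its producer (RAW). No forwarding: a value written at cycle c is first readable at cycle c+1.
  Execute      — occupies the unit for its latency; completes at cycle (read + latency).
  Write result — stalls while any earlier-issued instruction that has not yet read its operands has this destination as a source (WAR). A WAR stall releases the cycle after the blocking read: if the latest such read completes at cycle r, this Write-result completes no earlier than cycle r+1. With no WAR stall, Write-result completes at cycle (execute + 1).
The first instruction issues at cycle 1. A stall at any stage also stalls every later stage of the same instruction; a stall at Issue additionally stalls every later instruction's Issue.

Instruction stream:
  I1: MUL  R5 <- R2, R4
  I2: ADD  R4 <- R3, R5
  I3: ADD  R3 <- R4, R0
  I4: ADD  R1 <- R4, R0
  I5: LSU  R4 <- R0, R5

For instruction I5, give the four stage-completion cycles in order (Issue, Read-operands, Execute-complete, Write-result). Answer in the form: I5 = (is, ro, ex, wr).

I5 = (20, 21, 22, 23)

I1: IS=1 RO=2 EX=8 WR=9
I2: IS=2 RO=10 EX=12 WR=13  [RAW R5: wait I1 write@9]
I3: IS=14 RO=15 EX=17 WR=18  [struct: ADD busy until I2 writes@13]
I4: IS=19 RO=20 EX=22 WR=23  [struct: ADD busy until I3 writes@18]
I5: IS=20 RO=21 EX=22 WR=23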